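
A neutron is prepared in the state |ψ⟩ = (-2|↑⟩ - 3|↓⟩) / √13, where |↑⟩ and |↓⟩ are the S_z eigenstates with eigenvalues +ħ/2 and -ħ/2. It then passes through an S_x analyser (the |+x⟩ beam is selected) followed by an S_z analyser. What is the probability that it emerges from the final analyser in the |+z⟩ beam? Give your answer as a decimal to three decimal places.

First analyser (S_x): P(|+x⟩) = |⟨+x|ψ⟩|² = 25/26.
After stage 1 the state is |+x⟩; P(|+z⟩) = |⟨+z|+x⟩|² = 1/2.
Joint probability = 25/26 × 1/2 = 0.481.

0.481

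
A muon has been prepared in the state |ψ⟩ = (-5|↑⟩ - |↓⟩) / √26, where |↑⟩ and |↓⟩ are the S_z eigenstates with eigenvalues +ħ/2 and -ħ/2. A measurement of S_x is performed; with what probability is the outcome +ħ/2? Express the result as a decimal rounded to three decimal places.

|+x⟩ = (|↑⟩ + |↓⟩)/√2, so ⟨+x|ψ⟩ = (-6) / (√2·√26).
P = |-6|² / 52 = 36/52.

0.692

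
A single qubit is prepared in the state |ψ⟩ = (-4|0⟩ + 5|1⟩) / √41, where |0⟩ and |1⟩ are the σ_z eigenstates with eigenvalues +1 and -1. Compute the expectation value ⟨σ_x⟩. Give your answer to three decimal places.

⟨σ_x⟩ = 2 Re(a* b)/(|a|²+|b|²) with a = -4, b = 5.
a* b = -20, so ⟨σ_x⟩ = -40/41.

-0.976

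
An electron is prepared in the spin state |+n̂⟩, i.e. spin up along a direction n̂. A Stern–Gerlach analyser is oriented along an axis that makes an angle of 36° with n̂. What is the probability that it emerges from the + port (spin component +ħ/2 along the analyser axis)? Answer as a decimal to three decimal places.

For spin-½, the probability of finding spin-up along an axis at angle θ to the initial spin direction is cos²(θ/2); spin-down is sin²(θ/2).
θ = 36°, so P = cos²(18°) ≈ 0.905.

0.905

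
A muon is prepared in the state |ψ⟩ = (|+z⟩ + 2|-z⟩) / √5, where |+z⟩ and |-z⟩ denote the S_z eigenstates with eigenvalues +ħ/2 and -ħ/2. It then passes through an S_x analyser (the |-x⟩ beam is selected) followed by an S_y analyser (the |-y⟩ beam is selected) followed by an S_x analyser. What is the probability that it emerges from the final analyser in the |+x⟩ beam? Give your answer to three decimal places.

First analyser (S_x): P(|-x⟩) = |⟨-x|ψ⟩|² = 1/10.
After stage 1 the state is |-x⟩; P(|-y⟩) = |⟨-y|-x⟩|² = 1/2.
After stage 2 the state is |-y⟩; P(|+x⟩) = |⟨+x|-y⟩|² = 1/2.
Joint probability = 1/10 × 1/2 × 1/2 = 0.025.

0.025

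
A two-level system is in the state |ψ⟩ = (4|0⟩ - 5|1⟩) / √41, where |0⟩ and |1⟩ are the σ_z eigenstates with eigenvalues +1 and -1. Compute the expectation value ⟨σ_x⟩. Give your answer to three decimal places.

-0.976

⟨σ_x⟩ = 2 Re(a* b)/(|a|²+|b|²) with a = 4, b = -5.
a* b = -20, so ⟨σ_x⟩ = -40/41.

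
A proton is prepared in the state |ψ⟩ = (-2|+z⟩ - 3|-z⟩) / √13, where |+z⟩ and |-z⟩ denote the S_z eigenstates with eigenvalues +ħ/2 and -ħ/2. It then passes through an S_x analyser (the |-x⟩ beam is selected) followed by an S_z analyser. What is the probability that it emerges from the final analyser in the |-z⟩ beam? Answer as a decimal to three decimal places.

First analyser (S_x): P(|-x⟩) = |⟨-x|ψ⟩|² = 1/26.
After stage 1 the state is |-x⟩; P(|-z⟩) = |⟨-z|-x⟩|² = 1/2.
Joint probability = 1/26 × 1/2 = 0.019.

0.019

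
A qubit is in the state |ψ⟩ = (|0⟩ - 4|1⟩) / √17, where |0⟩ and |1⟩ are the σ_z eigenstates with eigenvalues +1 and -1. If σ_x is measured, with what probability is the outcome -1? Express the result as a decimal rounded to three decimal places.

0.735

|-x⟩ = (|0⟩ - |1⟩)/√2, so ⟨-x|ψ⟩ = (5) / (√2·√17).
P = |5|² / 34 = 25/34.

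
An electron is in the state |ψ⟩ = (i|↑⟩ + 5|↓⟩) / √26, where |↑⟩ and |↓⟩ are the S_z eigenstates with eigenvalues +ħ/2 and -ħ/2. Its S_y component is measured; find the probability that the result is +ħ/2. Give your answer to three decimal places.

0.308

|+y⟩ = (|↑⟩ + i|↓⟩)/√2, so ⟨+y|ψ⟩ = (-4i) / (√2·√26).
P = |-4i|² / 52 = 16/52.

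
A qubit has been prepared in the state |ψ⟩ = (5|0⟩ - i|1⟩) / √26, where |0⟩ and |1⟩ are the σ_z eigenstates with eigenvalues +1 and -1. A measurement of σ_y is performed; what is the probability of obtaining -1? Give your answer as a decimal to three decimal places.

|-y⟩ = (|0⟩ - i|1⟩)/√2, so ⟨-y|ψ⟩ = (6) / (√2·√26).
P = |6|² / 52 = 36/52.

0.692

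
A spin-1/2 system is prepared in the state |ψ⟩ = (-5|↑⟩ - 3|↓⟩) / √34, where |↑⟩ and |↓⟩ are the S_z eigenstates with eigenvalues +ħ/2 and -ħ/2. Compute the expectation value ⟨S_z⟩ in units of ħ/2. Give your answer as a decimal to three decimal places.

⟨σ_z⟩ = |a|² - |b|² divided by |a|²+|b|², with a, b the |↑⟩, |↓⟩ amplitudes.
= (25 - 9)/34 = 16/34.
⟨S_z⟩ = (ħ/2)·⟨σ_z⟩.

0.471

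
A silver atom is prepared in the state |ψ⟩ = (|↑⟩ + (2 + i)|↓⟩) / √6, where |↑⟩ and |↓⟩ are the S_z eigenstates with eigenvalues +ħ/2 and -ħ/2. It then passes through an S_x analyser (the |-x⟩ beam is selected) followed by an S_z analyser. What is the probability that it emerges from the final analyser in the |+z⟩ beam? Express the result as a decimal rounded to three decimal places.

First analyser (S_x): P(|-x⟩) = |⟨-x|ψ⟩|² = 2/12.
After stage 1 the state is |-x⟩; P(|+z⟩) = |⟨+z|-x⟩|² = 1/2.
Joint probability = 2/12 × 1/2 = 0.083.

0.083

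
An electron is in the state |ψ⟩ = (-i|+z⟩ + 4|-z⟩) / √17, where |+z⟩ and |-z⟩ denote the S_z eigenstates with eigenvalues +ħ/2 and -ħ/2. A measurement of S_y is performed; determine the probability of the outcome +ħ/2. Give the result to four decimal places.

0.7353

|+y⟩ = (|+z⟩ + i|-z⟩)/√2, so ⟨+y|ψ⟩ = (-5i) / (√2·√17).
P = |-5i|² / 34 = 25/34.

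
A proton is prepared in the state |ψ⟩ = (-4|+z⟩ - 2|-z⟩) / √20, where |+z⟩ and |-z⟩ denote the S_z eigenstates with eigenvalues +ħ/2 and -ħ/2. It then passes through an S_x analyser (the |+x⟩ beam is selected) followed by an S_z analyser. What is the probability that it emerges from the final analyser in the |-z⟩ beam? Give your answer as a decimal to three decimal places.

0.450

First analyser (S_x): P(|+x⟩) = |⟨+x|ψ⟩|² = 36/40.
After stage 1 the state is |+x⟩; P(|-z⟩) = |⟨-z|+x⟩|² = 1/2.
Joint probability = 36/40 × 1/2 = 0.450.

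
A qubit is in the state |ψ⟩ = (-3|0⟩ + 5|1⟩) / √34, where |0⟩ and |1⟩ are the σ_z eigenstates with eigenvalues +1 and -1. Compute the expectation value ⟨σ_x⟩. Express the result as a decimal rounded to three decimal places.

-0.882

⟨σ_x⟩ = 2 Re(a* b)/(|a|²+|b|²) with a = -3, b = 5.
a* b = -15, so ⟨σ_x⟩ = -30/34.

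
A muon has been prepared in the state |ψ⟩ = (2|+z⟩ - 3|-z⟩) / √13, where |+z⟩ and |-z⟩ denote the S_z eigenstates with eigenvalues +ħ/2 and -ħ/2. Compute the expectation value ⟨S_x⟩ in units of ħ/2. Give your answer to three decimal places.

-0.923

⟨σ_x⟩ = 2 Re(a* b)/(|a|²+|b|²) with a = 2, b = -3.
a* b = -6, so ⟨σ_x⟩ = -12/13.
⟨S_x⟩ = (ħ/2)·⟨σ_x⟩.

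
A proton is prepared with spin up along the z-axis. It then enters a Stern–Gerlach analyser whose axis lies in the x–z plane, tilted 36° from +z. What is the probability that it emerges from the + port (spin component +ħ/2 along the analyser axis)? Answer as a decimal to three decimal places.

For spin-½, the probability of finding spin-up along an axis at angle θ to the initial spin direction is cos²(θ/2); spin-down is sin²(θ/2).
θ = 36°, so P = cos²(18°) ≈ 0.905.

0.905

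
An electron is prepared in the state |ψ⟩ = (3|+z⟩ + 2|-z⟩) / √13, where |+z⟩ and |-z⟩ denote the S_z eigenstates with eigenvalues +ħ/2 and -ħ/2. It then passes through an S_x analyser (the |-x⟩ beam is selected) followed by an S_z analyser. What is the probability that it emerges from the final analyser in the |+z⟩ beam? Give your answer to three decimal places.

0.019

First analyser (S_x): P(|-x⟩) = |⟨-x|ψ⟩|² = 1/26.
After stage 1 the state is |-x⟩; P(|+z⟩) = |⟨+z|-x⟩|² = 1/2.
Joint probability = 1/26 × 1/2 = 0.019.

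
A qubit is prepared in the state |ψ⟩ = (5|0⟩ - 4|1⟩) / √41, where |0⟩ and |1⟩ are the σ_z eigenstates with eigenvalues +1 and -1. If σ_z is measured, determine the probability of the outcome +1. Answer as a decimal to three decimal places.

The +1 outcome corresponds to |0⟩. Its amplitude in |ψ⟩ is 5/√41.
P = |5|² / 41 = 25/41.

0.610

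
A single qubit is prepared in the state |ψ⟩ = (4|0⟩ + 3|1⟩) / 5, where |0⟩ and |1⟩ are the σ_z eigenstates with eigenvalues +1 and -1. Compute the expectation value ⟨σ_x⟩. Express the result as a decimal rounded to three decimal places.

⟨σ_x⟩ = 2 Re(a* b)/(|a|²+|b|²) with a = 4, b = 3.
a* b = 12, so ⟨σ_x⟩ = 24/25.

0.960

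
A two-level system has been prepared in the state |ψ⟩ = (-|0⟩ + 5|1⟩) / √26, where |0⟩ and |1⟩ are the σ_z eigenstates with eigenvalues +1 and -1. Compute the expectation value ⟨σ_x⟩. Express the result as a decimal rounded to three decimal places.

⟨σ_x⟩ = 2 Re(a* b)/(|a|²+|b|²) with a = -1, b = 5.
a* b = -5, so ⟨σ_x⟩ = -10/26.

-0.385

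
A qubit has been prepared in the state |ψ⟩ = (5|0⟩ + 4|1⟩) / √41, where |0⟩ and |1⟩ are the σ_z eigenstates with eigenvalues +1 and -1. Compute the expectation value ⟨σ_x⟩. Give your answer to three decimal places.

0.976

⟨σ_x⟩ = 2 Re(a* b)/(|a|²+|b|²) with a = 5, b = 4.
a* b = 20, so ⟨σ_x⟩ = 40/41.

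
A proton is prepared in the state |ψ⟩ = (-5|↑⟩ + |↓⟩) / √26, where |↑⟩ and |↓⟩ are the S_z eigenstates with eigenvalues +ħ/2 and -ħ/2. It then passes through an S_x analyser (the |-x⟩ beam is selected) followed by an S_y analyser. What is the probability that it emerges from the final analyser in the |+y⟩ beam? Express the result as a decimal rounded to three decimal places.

First analyser (S_x): P(|-x⟩) = |⟨-x|ψ⟩|² = 36/52.
After stage 1 the state is |-x⟩; P(|+y⟩) = |⟨+y|-x⟩|² = 1/2.
Joint probability = 36/52 × 1/2 = 0.346.

0.346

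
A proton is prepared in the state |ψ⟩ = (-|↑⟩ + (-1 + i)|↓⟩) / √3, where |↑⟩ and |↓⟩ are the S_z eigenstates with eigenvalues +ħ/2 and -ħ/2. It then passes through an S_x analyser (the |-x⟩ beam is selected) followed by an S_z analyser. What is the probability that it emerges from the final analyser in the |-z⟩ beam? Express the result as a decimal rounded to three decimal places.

0.083

First analyser (S_x): P(|-x⟩) = |⟨-x|ψ⟩|² = 1/6.
After stage 1 the state is |-x⟩; P(|-z⟩) = |⟨-z|-x⟩|² = 1/2.
Joint probability = 1/6 × 1/2 = 0.083.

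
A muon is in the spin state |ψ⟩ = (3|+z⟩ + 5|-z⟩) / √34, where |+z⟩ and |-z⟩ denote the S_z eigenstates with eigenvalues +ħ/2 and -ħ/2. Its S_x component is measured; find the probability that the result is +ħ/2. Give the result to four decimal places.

|+x⟩ = (|+z⟩ + |-z⟩)/√2, so ⟨+x|ψ⟩ = (8) / (√2·√34).
P = |8|² / 68 = 64/68.

0.9412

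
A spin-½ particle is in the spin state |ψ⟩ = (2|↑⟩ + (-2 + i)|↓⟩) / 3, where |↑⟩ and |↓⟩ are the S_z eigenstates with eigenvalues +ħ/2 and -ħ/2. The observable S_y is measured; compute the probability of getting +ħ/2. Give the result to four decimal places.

0.7222

|+y⟩ = (|↑⟩ + i|↓⟩)/√2, so ⟨+y|ψ⟩ = (3 + 2i) / (√2·3).
P = |3 + 2i|² / 18 = 13/18.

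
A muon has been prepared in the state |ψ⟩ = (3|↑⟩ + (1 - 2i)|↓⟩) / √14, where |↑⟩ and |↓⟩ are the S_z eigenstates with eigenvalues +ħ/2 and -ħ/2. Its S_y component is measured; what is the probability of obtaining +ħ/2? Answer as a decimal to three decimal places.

|+y⟩ = (|↑⟩ + i|↓⟩)/√2, so ⟨+y|ψ⟩ = (1 - i) / (√2·√14).
P = |1 - i|² / 28 = 2/28.

0.071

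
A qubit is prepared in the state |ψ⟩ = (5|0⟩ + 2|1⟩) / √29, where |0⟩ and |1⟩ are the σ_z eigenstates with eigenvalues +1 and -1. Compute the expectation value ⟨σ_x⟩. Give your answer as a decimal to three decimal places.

⟨σ_x⟩ = 2 Re(a* b)/(|a|²+|b|²) with a = 5, b = 2.
a* b = 10, so ⟨σ_x⟩ = 20/29.

0.690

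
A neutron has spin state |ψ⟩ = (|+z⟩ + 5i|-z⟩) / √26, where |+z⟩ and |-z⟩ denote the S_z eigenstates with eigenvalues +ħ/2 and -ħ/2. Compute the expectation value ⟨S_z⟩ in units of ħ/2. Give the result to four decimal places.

-0.9231

⟨σ_z⟩ = |a|² - |b|² divided by |a|²+|b|², with a, b the |+z⟩, |-z⟩ amplitudes.
= (1 - 25)/26 = -24/26.
⟨S_z⟩ = (ħ/2)·⟨σ_z⟩.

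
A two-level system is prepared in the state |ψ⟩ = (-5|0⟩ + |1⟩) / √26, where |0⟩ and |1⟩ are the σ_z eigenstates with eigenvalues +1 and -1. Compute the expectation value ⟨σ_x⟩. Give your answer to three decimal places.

-0.385

⟨σ_x⟩ = 2 Re(a* b)/(|a|²+|b|²) with a = -5, b = 1.
a* b = -5, so ⟨σ_x⟩ = -10/26.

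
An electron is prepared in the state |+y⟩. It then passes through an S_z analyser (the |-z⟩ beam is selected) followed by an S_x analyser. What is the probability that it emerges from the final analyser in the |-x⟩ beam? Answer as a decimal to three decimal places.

First analyser (S_z): from |+y⟩, P(|-z⟩) = 1/2.
After stage 1 the state is |-z⟩; P(|-x⟩) = |⟨-x|-z⟩|² = 1/2.
Joint probability = 1/2 × 1/2 = 0.250.

0.250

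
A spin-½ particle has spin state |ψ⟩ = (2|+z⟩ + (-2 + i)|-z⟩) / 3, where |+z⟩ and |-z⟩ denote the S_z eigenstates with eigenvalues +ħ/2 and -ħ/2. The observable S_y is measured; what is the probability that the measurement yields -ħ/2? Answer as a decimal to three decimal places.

0.278

|-y⟩ = (|+z⟩ - i|-z⟩)/√2, so ⟨-y|ψ⟩ = (1 - 2i) / (√2·3).
P = |1 - 2i|² / 18 = 5/18.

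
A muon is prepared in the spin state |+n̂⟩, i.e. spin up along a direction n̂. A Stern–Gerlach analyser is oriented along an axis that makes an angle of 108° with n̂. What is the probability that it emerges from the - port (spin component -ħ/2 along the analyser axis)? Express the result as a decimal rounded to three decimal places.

For spin-½, the probability of finding spin-up along an axis at angle θ to the initial spin direction is cos²(θ/2); spin-down is sin²(θ/2).
θ = 108°, so P = sin²(54°) ≈ 0.655.

0.655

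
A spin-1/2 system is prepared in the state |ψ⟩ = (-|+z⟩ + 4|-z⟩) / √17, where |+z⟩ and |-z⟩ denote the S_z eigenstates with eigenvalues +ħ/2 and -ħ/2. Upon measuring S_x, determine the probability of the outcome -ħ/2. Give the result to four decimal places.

0.7353

|-x⟩ = (|+z⟩ - |-z⟩)/√2, so ⟨-x|ψ⟩ = (-5) / (√2·√17).
P = |-5|² / 34 = 25/34.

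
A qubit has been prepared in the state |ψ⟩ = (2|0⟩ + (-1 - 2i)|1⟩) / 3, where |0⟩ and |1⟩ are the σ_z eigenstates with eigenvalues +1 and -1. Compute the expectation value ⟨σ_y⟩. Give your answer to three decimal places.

⟨σ_y⟩ = 2 Im(a* b)/(|a|²+|b|²) with a = 2, b = (-1 - 2i).
a* b = (-2 - 4i), so ⟨σ_y⟩ = -8/9.

-0.889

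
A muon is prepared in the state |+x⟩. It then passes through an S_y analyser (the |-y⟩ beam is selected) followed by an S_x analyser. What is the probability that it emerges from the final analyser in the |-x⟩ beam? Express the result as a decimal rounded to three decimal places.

First analyser (S_y): from |+x⟩, P(|-y⟩) = 1/2.
After stage 1 the state is |-y⟩; P(|-x⟩) = |⟨-x|-y⟩|² = 1/2.
Joint probability = 1/2 × 1/2 = 0.250.

0.250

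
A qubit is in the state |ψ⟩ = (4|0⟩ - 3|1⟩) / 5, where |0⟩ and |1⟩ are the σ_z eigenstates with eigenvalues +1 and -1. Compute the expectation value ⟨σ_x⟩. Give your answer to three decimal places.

-0.960

⟨σ_x⟩ = 2 Re(a* b)/(|a|²+|b|²) with a = 4, b = -3.
a* b = -12, so ⟨σ_x⟩ = -24/25.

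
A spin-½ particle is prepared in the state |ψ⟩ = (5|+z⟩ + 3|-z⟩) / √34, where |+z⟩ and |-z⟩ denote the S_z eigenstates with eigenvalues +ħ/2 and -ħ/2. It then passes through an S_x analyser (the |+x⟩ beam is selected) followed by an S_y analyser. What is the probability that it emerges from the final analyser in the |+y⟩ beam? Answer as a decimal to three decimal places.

First analyser (S_x): P(|+x⟩) = |⟨+x|ψ⟩|² = 64/68.
After stage 1 the state is |+x⟩; P(|+y⟩) = |⟨+y|+x⟩|² = 1/2.
Joint probability = 64/68 × 1/2 = 0.471.

0.471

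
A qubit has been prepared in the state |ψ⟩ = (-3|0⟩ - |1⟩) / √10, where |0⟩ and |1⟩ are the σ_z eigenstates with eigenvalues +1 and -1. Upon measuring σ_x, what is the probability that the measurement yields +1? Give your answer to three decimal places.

0.800

|+x⟩ = (|0⟩ + |1⟩)/√2, so ⟨+x|ψ⟩ = (-4) / (√2·√10).
P = |-4|² / 20 = 16/20.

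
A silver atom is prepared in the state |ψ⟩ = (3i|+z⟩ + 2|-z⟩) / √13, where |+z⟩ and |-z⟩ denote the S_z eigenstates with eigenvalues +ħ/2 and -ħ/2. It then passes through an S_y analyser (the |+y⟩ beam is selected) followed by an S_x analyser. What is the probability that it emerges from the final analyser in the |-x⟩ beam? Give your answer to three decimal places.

0.019

First analyser (S_y): P(|+y⟩) = |⟨+y|ψ⟩|² = 1/26.
After stage 1 the state is |+y⟩; P(|-x⟩) = |⟨-x|+y⟩|² = 1/2.
Joint probability = 1/26 × 1/2 = 0.019.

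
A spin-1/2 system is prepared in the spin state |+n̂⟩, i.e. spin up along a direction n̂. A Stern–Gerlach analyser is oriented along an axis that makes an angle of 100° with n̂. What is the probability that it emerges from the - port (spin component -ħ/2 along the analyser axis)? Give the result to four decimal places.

For spin-½, the probability of finding spin-up along an axis at angle θ to the initial spin direction is cos²(θ/2); spin-down is sin²(θ/2).
θ = 100°, so P = sin²(50°) ≈ 0.5868.

0.5868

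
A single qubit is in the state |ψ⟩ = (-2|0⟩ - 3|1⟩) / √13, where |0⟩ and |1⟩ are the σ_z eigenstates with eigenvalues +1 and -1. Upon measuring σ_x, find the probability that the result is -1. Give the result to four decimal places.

|-x⟩ = (|0⟩ - |1⟩)/√2, so ⟨-x|ψ⟩ = (1) / (√2·√13).
P = |1|² / 26 = 1/26.

0.0385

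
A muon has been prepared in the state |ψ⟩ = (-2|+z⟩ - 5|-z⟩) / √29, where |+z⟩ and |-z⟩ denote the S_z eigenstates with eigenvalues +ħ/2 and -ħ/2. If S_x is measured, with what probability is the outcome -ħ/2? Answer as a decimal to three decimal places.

|-x⟩ = (|+z⟩ - |-z⟩)/√2, so ⟨-x|ψ⟩ = (3) / (√2·√29).
P = |3|² / 58 = 9/58.

0.155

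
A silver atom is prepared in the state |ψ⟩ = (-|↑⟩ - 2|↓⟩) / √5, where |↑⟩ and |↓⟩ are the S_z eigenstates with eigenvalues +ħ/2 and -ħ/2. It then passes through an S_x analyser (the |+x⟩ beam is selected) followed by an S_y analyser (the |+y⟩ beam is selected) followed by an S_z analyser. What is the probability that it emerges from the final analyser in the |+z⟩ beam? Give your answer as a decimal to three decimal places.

0.225

First analyser (S_x): P(|+x⟩) = |⟨+x|ψ⟩|² = 9/10.
After stage 1 the state is |+x⟩; P(|+y⟩) = |⟨+y|+x⟩|² = 1/2.
After stage 2 the state is |+y⟩; P(|+z⟩) = |⟨+z|+y⟩|² = 1/2.
Joint probability = 9/10 × 1/2 × 1/2 = 0.225.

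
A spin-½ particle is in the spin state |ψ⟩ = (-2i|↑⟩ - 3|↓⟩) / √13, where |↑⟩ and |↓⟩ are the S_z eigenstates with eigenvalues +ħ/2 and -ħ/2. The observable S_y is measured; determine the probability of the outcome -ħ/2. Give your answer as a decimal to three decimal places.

|-y⟩ = (|↑⟩ - i|↓⟩)/√2, so ⟨-y|ψ⟩ = (-5i) / (√2·√13).
P = |-5i|² / 26 = 25/26.

0.962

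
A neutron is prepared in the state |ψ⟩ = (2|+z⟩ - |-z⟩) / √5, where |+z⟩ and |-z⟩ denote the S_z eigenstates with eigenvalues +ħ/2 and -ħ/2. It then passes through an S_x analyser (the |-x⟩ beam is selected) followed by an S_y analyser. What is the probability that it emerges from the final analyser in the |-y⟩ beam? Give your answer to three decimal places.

First analyser (S_x): P(|-x⟩) = |⟨-x|ψ⟩|² = 9/10.
After stage 1 the state is |-x⟩; P(|-y⟩) = |⟨-y|-x⟩|² = 1/2.
Joint probability = 9/10 × 1/2 = 0.450.

0.450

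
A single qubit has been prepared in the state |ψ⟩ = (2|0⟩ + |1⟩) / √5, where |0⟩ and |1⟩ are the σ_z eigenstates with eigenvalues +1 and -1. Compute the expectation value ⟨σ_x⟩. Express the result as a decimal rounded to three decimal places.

⟨σ_x⟩ = 2 Re(a* b)/(|a|²+|b|²) with a = 2, b = 1.
a* b = 2, so ⟨σ_x⟩ = 4/5.

0.800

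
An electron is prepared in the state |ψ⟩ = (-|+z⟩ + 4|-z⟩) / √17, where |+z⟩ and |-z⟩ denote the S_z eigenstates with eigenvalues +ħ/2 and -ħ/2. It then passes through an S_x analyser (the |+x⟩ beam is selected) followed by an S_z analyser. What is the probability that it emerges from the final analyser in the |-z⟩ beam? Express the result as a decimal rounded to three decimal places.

First analyser (S_x): P(|+x⟩) = |⟨+x|ψ⟩|² = 9/34.
After stage 1 the state is |+x⟩; P(|-z⟩) = |⟨-z|+x⟩|² = 1/2.
Joint probability = 9/34 × 1/2 = 0.132.

0.132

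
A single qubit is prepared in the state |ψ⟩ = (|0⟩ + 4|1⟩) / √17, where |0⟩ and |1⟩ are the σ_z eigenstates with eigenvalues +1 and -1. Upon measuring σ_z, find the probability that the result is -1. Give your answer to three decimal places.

0.941

The -1 outcome corresponds to |1⟩. Its amplitude in |ψ⟩ is 4/√17.
P = |4|² / 17 = 16/17.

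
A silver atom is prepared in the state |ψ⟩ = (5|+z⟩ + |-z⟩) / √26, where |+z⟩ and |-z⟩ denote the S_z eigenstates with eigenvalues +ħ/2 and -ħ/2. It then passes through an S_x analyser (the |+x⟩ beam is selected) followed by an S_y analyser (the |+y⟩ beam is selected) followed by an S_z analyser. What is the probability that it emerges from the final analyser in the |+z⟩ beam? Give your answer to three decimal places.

First analyser (S_x): P(|+x⟩) = |⟨+x|ψ⟩|² = 36/52.
After stage 1 the state is |+x⟩; P(|+y⟩) = |⟨+y|+x⟩|² = 1/2.
After stage 2 the state is |+y⟩; P(|+z⟩) = |⟨+z|+y⟩|² = 1/2.
Joint probability = 36/52 × 1/2 × 1/2 = 0.173.

0.173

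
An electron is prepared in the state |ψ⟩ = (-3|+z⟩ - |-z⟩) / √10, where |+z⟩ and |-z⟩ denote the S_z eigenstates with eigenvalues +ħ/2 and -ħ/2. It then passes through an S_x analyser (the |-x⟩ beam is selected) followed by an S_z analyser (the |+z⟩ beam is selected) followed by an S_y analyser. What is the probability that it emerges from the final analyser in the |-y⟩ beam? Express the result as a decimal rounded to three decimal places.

0.050

First analyser (S_x): P(|-x⟩) = |⟨-x|ψ⟩|² = 4/20.
After stage 1 the state is |-x⟩; P(|+z⟩) = |⟨+z|-x⟩|² = 1/2.
After stage 2 the state is |+z⟩; P(|-y⟩) = |⟨-y|+z⟩|² = 1/2.
Joint probability = 4/20 × 1/2 × 1/2 = 0.050.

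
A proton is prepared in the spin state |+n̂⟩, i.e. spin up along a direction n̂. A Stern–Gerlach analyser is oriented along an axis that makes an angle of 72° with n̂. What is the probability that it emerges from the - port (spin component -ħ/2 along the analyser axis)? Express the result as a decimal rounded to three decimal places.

For spin-½, the probability of finding spin-up along an axis at angle θ to the initial spin direction is cos²(θ/2); spin-down is sin²(θ/2).
θ = 72°, so P = sin²(36°) ≈ 0.345.

0.345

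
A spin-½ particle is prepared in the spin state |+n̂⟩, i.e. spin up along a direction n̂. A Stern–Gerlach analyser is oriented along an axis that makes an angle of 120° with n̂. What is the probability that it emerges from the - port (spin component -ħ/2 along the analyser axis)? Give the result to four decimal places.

0.7500

For spin-½, the probability of finding spin-up along an axis at angle θ to the initial spin direction is cos²(θ/2); spin-down is sin²(θ/2).
θ = 120°, so P = sin²(60°) ≈ 0.7500.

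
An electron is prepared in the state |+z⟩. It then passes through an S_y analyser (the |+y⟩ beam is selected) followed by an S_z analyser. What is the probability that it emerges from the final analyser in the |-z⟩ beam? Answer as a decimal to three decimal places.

0.250

First analyser (S_y): from |+z⟩, P(|+y⟩) = 1/2.
After stage 1 the state is |+y⟩; P(|-z⟩) = |⟨-z|+y⟩|² = 1/2.
Joint probability = 1/2 × 1/2 = 0.250.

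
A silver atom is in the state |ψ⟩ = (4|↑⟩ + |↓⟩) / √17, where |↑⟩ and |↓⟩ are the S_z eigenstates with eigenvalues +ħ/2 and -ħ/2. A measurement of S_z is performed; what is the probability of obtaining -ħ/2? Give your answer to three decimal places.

The -ħ/2 outcome corresponds to |↓⟩. Its amplitude in |ψ⟩ is 1/√17.
P = |1|² / 17 = 1/17.

0.059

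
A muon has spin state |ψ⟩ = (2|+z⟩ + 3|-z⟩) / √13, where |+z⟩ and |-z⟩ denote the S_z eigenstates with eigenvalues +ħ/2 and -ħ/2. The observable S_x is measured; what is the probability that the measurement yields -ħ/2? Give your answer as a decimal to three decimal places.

|-x⟩ = (|+z⟩ - |-z⟩)/√2, so ⟨-x|ψ⟩ = (-1) / (√2·√13).
P = |-1|² / 26 = 1/26.

0.038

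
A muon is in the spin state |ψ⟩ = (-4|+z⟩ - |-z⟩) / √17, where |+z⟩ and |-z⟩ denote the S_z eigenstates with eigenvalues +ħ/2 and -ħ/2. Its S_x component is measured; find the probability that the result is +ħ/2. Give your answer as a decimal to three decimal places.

0.735

|+x⟩ = (|+z⟩ + |-z⟩)/√2, so ⟨+x|ψ⟩ = (-5) / (√2·√17).
P = |-5|² / 34 = 25/34.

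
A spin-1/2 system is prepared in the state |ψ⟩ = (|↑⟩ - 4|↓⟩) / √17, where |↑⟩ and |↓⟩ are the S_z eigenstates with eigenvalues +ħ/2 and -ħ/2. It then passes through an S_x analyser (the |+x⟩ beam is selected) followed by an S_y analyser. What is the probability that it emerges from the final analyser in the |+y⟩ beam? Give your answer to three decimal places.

First analyser (S_x): P(|+x⟩) = |⟨+x|ψ⟩|² = 9/34.
After stage 1 the state is |+x⟩; P(|+y⟩) = |⟨+y|+x⟩|² = 1/2.
Joint probability = 9/34 × 1/2 = 0.132.

0.132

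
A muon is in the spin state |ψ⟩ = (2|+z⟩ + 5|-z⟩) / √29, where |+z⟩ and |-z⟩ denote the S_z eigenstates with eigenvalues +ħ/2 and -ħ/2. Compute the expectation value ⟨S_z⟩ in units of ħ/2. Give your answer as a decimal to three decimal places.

-0.724

⟨σ_z⟩ = |a|² - |b|² divided by |a|²+|b|², with a, b the |+z⟩, |-z⟩ amplitudes.
= (4 - 25)/29 = -21/29.
⟨S_z⟩ = (ħ/2)·⟨σ_z⟩.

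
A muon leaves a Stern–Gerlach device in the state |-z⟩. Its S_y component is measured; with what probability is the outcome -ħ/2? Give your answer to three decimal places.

In the S_z basis, |-z⟩ = |-z⟩ and |-y⟩ = (|+z⟩ - i|-z⟩)/√2.
|⟨-y|-z⟩|² = 1/2.

0.500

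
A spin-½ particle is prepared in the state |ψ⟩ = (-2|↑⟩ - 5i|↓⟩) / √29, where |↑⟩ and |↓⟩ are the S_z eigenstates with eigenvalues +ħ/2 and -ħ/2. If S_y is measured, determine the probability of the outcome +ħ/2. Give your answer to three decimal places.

0.845

|+y⟩ = (|↑⟩ + i|↓⟩)/√2, so ⟨+y|ψ⟩ = (-7) / (√2·√29).
P = |-7|² / 58 = 49/58.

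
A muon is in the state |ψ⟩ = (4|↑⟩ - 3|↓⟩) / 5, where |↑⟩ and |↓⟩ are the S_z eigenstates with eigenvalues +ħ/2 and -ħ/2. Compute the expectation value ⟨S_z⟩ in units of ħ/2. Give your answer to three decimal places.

0.280

⟨σ_z⟩ = |a|² - |b|² divided by |a|²+|b|², with a, b the |↑⟩, |↓⟩ amplitudes.
= (16 - 9)/25 = 7/25.
⟨S_z⟩ = (ħ/2)·⟨σ_z⟩.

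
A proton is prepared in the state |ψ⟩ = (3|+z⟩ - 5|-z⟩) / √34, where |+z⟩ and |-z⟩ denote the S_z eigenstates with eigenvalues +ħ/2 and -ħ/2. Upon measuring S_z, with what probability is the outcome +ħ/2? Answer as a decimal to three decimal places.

0.265

The +ħ/2 outcome corresponds to |+z⟩. Its amplitude in |ψ⟩ is 3/√34.
P = |3|² / 34 = 9/34.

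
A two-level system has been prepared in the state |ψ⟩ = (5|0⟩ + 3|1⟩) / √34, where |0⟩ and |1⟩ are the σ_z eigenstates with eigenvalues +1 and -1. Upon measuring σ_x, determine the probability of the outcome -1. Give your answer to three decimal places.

0.059

|-x⟩ = (|0⟩ - |1⟩)/√2, so ⟨-x|ψ⟩ = (2) / (√2·√34).
P = |2|² / 68 = 4/68.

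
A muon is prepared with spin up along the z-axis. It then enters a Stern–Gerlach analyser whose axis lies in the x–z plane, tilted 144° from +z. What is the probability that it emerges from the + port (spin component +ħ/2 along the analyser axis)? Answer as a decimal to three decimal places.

0.095

For spin-½, the probability of finding spin-up along an axis at angle θ to the initial spin direction is cos²(θ/2); spin-down is sin²(θ/2).
θ = 144°, so P = cos²(72°) ≈ 0.095.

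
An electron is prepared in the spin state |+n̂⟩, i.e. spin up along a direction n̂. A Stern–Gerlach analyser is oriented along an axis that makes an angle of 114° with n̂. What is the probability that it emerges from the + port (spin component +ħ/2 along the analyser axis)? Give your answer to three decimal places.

For spin-½, the probability of finding spin-up along an axis at angle θ to the initial spin direction is cos²(θ/2); spin-down is sin²(θ/2).
θ = 114°, so P = cos²(57°) ≈ 0.297.

0.297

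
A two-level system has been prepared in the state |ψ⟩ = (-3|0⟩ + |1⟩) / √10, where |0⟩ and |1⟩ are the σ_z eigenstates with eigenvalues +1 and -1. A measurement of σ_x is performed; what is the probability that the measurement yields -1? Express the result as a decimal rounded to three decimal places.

0.800

|-x⟩ = (|0⟩ - |1⟩)/√2, so ⟨-x|ψ⟩ = (-4) / (√2·√10).
P = |-4|² / 20 = 16/20.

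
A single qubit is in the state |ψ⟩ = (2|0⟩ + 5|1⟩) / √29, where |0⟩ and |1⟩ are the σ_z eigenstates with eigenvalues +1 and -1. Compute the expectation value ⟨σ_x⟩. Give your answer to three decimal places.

0.690

⟨σ_x⟩ = 2 Re(a* b)/(|a|²+|b|²) with a = 2, b = 5.
a* b = 10, so ⟨σ_x⟩ = 20/29.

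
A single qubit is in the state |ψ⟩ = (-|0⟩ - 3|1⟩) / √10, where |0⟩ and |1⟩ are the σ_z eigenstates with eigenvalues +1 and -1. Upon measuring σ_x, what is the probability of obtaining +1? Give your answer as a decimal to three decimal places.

|+x⟩ = (|0⟩ + |1⟩)/√2, so ⟨+x|ψ⟩ = (-4) / (√2·√10).
P = |-4|² / 20 = 16/20.

0.800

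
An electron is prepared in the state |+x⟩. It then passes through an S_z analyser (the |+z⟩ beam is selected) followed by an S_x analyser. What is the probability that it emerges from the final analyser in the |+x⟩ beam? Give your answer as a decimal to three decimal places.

First analyser (S_z): from |+x⟩, P(|+z⟩) = 1/2.
After stage 1 the state is |+z⟩; P(|+x⟩) = |⟨+x|+z⟩|² = 1/2.
Joint probability = 1/2 × 1/2 = 0.250.

0.250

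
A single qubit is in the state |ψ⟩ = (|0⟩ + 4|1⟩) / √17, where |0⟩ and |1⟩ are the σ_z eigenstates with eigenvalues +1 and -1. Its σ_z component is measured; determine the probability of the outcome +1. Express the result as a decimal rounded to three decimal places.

0.059

The +1 outcome corresponds to |0⟩. Its amplitude in |ψ⟩ is 1/√17.
P = |1|² / 17 = 1/17.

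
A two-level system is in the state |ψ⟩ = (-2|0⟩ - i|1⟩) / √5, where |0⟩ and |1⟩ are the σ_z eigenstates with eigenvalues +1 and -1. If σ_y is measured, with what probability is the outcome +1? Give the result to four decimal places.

0.9000

|+y⟩ = (|0⟩ + i|1⟩)/√2, so ⟨+y|ψ⟩ = (-3) / (√2·√5).
P = |-3|² / 10 = 9/10.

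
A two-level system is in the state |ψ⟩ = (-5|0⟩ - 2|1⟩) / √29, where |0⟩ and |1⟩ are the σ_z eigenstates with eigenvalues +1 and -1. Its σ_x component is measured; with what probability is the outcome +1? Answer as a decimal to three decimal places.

0.845

|+x⟩ = (|0⟩ + |1⟩)/√2, so ⟨+x|ψ⟩ = (-7) / (√2·√29).
P = |-7|² / 58 = 49/58.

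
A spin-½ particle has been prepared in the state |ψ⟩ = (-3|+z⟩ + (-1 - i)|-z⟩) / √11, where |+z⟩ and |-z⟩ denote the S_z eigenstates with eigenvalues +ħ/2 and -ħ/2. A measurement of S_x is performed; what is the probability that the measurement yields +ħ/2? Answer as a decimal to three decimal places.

|+x⟩ = (|+z⟩ + |-z⟩)/√2, so ⟨+x|ψ⟩ = (-4 - i) / (√2·√11).
P = |-4 - i|² / 22 = 17/22.

0.773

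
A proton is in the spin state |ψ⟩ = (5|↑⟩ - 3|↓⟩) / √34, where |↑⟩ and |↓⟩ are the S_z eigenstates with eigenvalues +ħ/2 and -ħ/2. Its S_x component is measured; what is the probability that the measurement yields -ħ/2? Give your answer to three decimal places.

0.941

|-x⟩ = (|↑⟩ - |↓⟩)/√2, so ⟨-x|ψ⟩ = (8) / (√2·√34).
P = |8|² / 68 = 64/68.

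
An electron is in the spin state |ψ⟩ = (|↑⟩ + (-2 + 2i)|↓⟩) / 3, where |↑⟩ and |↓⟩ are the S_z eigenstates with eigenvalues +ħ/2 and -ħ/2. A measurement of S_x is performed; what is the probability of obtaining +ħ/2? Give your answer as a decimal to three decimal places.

0.278

|+x⟩ = (|↑⟩ + |↓⟩)/√2, so ⟨+x|ψ⟩ = (-1 + 2i) / (√2·3).
P = |-1 + 2i|² / 18 = 5/18.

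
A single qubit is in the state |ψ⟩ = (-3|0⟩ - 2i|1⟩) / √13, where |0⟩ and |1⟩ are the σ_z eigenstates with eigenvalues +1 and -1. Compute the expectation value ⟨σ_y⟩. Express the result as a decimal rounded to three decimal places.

⟨σ_y⟩ = 2 Im(a* b)/(|a|²+|b|²) with a = -3, b = -2i.
a* b = 6i, so ⟨σ_y⟩ = 12/13.

0.923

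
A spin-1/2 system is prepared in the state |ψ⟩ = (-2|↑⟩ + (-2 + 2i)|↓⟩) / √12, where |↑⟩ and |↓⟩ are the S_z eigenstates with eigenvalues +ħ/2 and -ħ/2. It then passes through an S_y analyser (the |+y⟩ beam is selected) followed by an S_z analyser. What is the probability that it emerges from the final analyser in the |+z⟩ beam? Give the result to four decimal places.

0.0833

First analyser (S_y): P(|+y⟩) = |⟨+y|ψ⟩|² = 4/24.
After stage 1 the state is |+y⟩; P(|+z⟩) = |⟨+z|+y⟩|² = 1/2.
Joint probability = 4/24 × 1/2 = 0.0833.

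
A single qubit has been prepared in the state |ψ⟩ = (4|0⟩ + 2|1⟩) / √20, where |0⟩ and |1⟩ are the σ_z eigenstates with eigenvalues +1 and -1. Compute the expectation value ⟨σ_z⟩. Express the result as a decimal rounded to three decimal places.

0.600

⟨σ_z⟩ = |a|² - |b|² divided by |a|²+|b|², with a, b the |0⟩, |1⟩ amplitudes.
= (16 - 4)/20 = 12/20.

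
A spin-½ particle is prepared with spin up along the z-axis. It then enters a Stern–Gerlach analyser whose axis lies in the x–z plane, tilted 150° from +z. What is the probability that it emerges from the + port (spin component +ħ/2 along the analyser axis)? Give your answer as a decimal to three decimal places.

0.067

For spin-½, the probability of finding spin-up along an axis at angle θ to the initial spin direction is cos²(θ/2); spin-down is sin²(θ/2).
θ = 150°, so P = cos²(75°) ≈ 0.067.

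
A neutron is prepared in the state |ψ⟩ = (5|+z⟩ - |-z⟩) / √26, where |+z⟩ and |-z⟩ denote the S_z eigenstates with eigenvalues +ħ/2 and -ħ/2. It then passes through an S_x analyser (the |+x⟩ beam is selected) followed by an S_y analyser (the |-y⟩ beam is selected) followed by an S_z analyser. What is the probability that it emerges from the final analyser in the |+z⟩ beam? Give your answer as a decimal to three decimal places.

First analyser (S_x): P(|+x⟩) = |⟨+x|ψ⟩|² = 16/52.
After stage 1 the state is |+x⟩; P(|-y⟩) = |⟨-y|+x⟩|² = 1/2.
After stage 2 the state is |-y⟩; P(|+z⟩) = |⟨+z|-y⟩|² = 1/2.
Joint probability = 16/52 × 1/2 × 1/2 = 0.077.

0.077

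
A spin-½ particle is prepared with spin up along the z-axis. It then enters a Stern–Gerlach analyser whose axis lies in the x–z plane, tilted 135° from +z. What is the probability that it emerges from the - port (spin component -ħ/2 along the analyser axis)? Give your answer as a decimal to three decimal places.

For spin-½, the probability of finding spin-up along an axis at angle θ to the initial spin direction is cos²(θ/2); spin-down is sin²(θ/2).
θ = 135°, so P = sin²(67.5°) ≈ 0.854.

0.854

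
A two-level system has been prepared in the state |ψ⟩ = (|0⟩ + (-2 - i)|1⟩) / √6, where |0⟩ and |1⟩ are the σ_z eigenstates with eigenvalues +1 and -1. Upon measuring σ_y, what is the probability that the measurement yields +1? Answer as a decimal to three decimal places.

0.333

|+y⟩ = (|0⟩ + i|1⟩)/√2, so ⟨+y|ψ⟩ = (2i) / (√2·√6).
P = |2i|² / 12 = 4/12.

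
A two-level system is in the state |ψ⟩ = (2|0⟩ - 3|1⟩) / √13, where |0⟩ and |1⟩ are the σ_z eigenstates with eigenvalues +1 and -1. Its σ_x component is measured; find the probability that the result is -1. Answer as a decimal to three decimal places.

|-x⟩ = (|0⟩ - |1⟩)/√2, so ⟨-x|ψ⟩ = (5) / (√2·√13).
P = |5|² / 26 = 25/26.

0.962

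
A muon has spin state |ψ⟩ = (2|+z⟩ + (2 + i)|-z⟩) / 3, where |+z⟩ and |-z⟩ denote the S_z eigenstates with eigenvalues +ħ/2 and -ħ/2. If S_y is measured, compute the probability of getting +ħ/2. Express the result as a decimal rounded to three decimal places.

|+y⟩ = (|+z⟩ + i|-z⟩)/√2, so ⟨+y|ψ⟩ = (3 - 2i) / (√2·3).
P = |3 - 2i|² / 18 = 13/18.

0.722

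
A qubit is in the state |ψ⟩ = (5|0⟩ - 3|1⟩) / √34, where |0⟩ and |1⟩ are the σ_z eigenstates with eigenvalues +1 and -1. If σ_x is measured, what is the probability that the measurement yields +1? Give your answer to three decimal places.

0.059

|+x⟩ = (|0⟩ + |1⟩)/√2, so ⟨+x|ψ⟩ = (2) / (√2·√34).
P = |2|² / 68 = 4/68.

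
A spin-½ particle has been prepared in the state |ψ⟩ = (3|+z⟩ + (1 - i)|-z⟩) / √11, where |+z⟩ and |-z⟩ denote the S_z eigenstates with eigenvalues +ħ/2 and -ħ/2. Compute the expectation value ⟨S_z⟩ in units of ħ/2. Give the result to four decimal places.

⟨σ_z⟩ = |a|² - |b|² divided by |a|²+|b|², with a, b the |+z⟩, |-z⟩ amplitudes.
= (9 - 2)/11 = 7/11.
⟨S_z⟩ = (ħ/2)·⟨σ_z⟩.

0.6364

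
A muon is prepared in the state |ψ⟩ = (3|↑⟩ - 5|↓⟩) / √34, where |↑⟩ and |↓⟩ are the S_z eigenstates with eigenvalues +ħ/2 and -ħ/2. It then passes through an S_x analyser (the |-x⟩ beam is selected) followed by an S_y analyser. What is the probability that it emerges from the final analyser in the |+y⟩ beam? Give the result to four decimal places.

0.4706

First analyser (S_x): P(|-x⟩) = |⟨-x|ψ⟩|² = 64/68.
After stage 1 the state is |-x⟩; P(|+y⟩) = |⟨+y|-x⟩|² = 1/2.
Joint probability = 64/68 × 1/2 = 0.4706.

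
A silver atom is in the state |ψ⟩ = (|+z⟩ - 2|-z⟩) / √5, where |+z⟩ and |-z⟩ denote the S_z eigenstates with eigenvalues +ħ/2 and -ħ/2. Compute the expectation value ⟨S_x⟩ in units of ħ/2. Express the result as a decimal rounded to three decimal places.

-0.800

⟨σ_x⟩ = 2 Re(a* b)/(|a|²+|b|²) with a = 1, b = -2.
a* b = -2, so ⟨σ_x⟩ = -4/5.
⟨S_x⟩ = (ħ/2)·⟨σ_x⟩.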